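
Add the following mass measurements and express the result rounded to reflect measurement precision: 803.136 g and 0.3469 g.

803.483 g

803.136 g + 0.3469 g = 803.4829 g.
Addition/subtraction keeps the fewest decimal places: 803.136 → 3 decimal places, 0.3469 → 4 decimal places; limit is 3.
Rounded to 3 decimal places: 803.483 g.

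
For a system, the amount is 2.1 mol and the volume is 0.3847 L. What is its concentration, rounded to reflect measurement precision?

concentration = 2.1 mol ÷ 0.3847 L = 5.45879906421… mol/L.
2.1 has 2 significant figures; 0.3847 has 4.
Division/multiplication keeps the fewest: 2 significant figures.
Rounded: 5.5 mol/L.

5.5 mol/L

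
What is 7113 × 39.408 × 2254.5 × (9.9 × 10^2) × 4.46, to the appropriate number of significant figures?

2.8 × 10^12

7113 × 39.408 × 2254.5 × (9.9 × 10^2) × 4.46 = 2.79034238573 × 10^12…
Multiplication/division keeps the fewest significant figures: 7113 → 4 s.f., 39.408 → 5 s.f., 2254.5 → 5 s.f., 9.9 × 10^2 → 2 s.f., 4.46 → 3 s.f.; limit is 2.
Rounded to 2 significant figures: 2.8 × 10^12.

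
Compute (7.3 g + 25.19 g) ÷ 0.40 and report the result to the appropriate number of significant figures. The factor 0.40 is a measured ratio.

81 g

7.3 g + 25.19 g = 32.49 g; the sum is limited to 1 decimal place (3 s.f.).
Carrying full precision, 32.49 ÷ 0.40 = 81.225 g; 0.40 has 2 s.f., so the result keeps min(3, 2) = 2 s.f.
Rounded to 2 significant figures: 81 g.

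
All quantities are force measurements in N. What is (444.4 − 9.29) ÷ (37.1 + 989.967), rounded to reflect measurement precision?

444.4 − 9.29 = 435.11, limited to 1 d.p. → 4 s.f.; 37.1 + 989.967 = 1027.067, limited to 1 d.p. → 5 s.f.
Carrying full precision, 435.11 ÷ 1027.067 = 0.423643248201…; keep min(4, 5) = 4 s.f.
Rounded to 4 significant figures: 0.4236.

0.4236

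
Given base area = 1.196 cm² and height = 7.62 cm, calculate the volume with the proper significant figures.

9.11 cm³

volume = 1.196 cm² × 7.62 cm = 9.11352 cm³.
1.196 has 4 significant figures; 7.62 has 3.
Division/multiplication keeps the fewest: 3 significant figures.
Rounded: 9.11 cm³.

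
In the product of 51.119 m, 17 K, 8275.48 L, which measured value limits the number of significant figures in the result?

17 K

51.119 m → 5 s.f.; 17 K → 2 s.f.; 8275.48 L → 6 s.f.
The fewest is 2 significant figures, from 17 K.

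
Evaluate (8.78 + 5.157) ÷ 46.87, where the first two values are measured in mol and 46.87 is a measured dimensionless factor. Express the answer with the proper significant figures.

0.2974 mol

8.78 mol + 5.157 mol = 13.937 mol; the sum is limited to 2 decimal places (4 s.f.).
Carrying full precision, 13.937 ÷ 46.87 = 0.297354384468… mol; 46.87 has 4 s.f., so the result keeps min(4, 4) = 4 s.f.
Rounded to 4 significant figures: 0.2974 mol.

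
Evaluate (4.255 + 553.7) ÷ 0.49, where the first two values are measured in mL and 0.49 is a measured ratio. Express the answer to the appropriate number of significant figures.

4.255 mL + 553.7 mL = 557.955 mL; the sum is limited to 1 decimal place (4 s.f.).
Carrying full precision, 557.955 ÷ 0.49 = 1138.68367347… mL; 0.49 has 2 s.f., so the result keeps min(4, 2) = 2 s.f.
Rounded to 2 significant figures: 1.1 × 10³ mL.

1.1 × 10³ mL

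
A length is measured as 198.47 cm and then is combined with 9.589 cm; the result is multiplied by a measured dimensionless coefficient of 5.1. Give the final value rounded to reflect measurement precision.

198.47 cm + 9.589 cm = 208.059 cm; the sum is limited to 2 decimal places (5 s.f.).
Carrying full precision, 208.059 × 5.1 = 1061.1009 cm; 5.1 has 2 s.f., so the result keeps min(5, 2) = 2 s.f.
Rounded to 2 significant figures: 1.1 × 10^3 cm.

1.1 × 10^3 cm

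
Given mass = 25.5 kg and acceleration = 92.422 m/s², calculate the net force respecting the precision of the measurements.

2.36 × 10³ N

net force = 25.5 kg × 92.422 m/s² = 2356.761 N.
25.5 has 3 significant figures; 92.422 has 5.
Division/multiplication keeps the fewest: 3 significant figures.
Rounded: 2.36 × 10³ N.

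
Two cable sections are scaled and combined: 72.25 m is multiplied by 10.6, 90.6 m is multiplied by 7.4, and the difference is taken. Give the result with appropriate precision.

1.0 × 10^2 m

72.25 × 10.6 = 765.85 → 766 m (3 s.f., last digit at the 10^0 place).
90.6 × 7.4 = 670.44 → 6.7 × 10^2 m (2 s.f., last digit at the 10^1 place).
Difference: 95.41 m; keep the coarser place, 10^1.
Result: 1.0 × 10^2 m.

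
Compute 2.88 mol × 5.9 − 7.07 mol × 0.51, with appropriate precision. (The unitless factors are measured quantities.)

2.88 × 5.9 = 16.992 → 17 mol (2 s.f., last digit at the 10^0 place).
7.07 × 0.51 = 3.6057 → 3.6 mol (2 s.f., last digit at the 10^-1 place).
Difference: 13.3863 mol; keep the coarser place, 10^0.
Result: 13 mol.

13 mol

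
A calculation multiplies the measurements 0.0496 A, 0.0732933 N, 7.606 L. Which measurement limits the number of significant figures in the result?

0.0496 A → 3 s.f.; 0.0732933 N → 6 s.f.; 7.606 L → 4 s.f.
The fewest is 3 significant figures, from 0.0496 A.

0.0496 A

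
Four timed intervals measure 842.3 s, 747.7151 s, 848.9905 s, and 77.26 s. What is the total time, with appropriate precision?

2516.3 s

842.3 s + 747.7151 s + 848.9905 s + 77.26 s = 2516.2656 s.
Addition/subtraction keeps the fewest decimal places: 842.3 → 1 decimal place, 747.7151 → 4 decimal places, 848.9905 → 4 decimal places, 77.26 → 2 decimal places; limit is 1.
Rounded to 1 decimal place: 2516.3 s.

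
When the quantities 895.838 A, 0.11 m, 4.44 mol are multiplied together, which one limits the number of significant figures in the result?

0.11 m

895.838 A → 6 s.f.; 0.11 m → 2 s.f.; 4.44 mol → 3 s.f.
The fewest is 2 significant figures, from 0.11 m.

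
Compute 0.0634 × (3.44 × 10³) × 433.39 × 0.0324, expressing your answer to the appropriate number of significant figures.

3.06 × 10³

0.0634 × (3.44 × 10³) × 433.39 × 0.0324 = 3062.46826426…
Multiplication/division keeps the fewest significant figures: 0.0634 → 3 s.f., 3.44 × 10³ → 3 s.f., 433.39 → 5 s.f., 0.0324 → 3 s.f.; limit is 3.
Rounded to 3 significant figures: 3.06 × 10³.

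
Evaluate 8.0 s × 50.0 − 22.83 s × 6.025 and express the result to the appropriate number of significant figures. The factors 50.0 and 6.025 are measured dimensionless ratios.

8.0 × 50.0 = 400 → 4.0 × 10² s (2 s.f., last digit at the 10^1 place).
22.83 × 6.025 = 137.55075 → 137.6 s (4 s.f., last digit at the 10^-1 place).
Difference: 262.44925 s; keep the coarser place, 10^1.
Result: 2.6 × 10² s.

2.6 × 10² s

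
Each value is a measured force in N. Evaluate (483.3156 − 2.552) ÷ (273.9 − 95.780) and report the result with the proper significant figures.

2.699

483.3156 − 2.552 = 480.7636, limited to 3 d.p. → 6 s.f.; 273.9 − 95.780 = 178.120, limited to 1 d.p. → 4 s.f.
Carrying full precision, 480.7636 ÷ 178.120 = 2.69909948349…; keep min(6, 4) = 4 s.f.
Rounded to 4 significant figures: 2.699.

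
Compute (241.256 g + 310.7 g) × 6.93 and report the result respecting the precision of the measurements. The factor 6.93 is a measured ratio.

3.83 × 10³ g

241.256 g + 310.7 g = 551.956 g; the sum is limited to 1 decimal place (4 s.f.).
Carrying full precision, 551.956 × 6.93 = 3825.05508 g; 6.93 has 3 s.f., so the result keeps min(4, 3) = 3 s.f.
Rounded to 3 significant figures: 3.83 × 10³ g.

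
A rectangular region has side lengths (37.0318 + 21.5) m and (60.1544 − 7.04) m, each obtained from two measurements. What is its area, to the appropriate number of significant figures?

37.0318 + 21.5 = 58.5318, limited to 1 d.p. → 3 s.f.; 60.1544 − 7.04 = 53.1144, limited to 2 d.p. → 4 s.f.
Carrying full precision, 58.5318 × 53.1144 = 3108.88143792; keep min(3, 4) = 3 s.f.
Rounded to 3 significant figures: 3.11 × 10³ m².

3.11 × 10³ m²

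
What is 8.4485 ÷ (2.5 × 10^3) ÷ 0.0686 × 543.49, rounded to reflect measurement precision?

27

8.4485 ÷ (2.5 × 10^3) ÷ 0.0686 × 543.49 = 26.7736167055…
Multiplication/division keeps the fewest significant figures: 8.4485 → 5 s.f., 2.5 × 10^3 → 2 s.f., 0.0686 → 3 s.f., 543.49 → 5 s.f.; limit is 2.
Rounded to 2 significant figures: 27.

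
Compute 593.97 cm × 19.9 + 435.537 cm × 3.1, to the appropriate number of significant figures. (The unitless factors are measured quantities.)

593.97 × 19.9 = 11820.003 → 1.18 × 10⁴ cm (3 s.f., last digit at the 10^2 place).
435.537 × 3.1 = 1350.1647 → 1.4 × 10³ cm (2 s.f., last digit at the 10^2 place).
Sum: 13170.1677 cm; keep the coarser place, 10^2.
Result: 1.32 × 10⁴ cm.

1.32 × 10⁴ cm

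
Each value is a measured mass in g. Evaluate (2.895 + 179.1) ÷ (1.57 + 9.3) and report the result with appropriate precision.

16.7

2.895 + 179.1 = 181.995, limited to 1 d.p. → 4 s.f.; 1.57 + 9.3 = 10.87, limited to 1 d.p. → 3 s.f.
Carrying full precision, 181.995 ÷ 10.87 = 16.7428702852…; keep min(4, 3) = 3 s.f.
Rounded to 3 significant figures: 16.7.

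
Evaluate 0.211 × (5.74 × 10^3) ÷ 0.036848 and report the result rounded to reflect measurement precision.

3.29 × 10^4

0.211 × (5.74 × 10^3) ÷ 0.036848 = 32868.5410334…
Multiplication/division keeps the fewest significant figures: 0.211 → 3 s.f., 5.74 × 10^3 → 3 s.f., 0.036848 → 5 s.f.; limit is 3.
Rounded to 3 significant figures: 3.29 × 10^4.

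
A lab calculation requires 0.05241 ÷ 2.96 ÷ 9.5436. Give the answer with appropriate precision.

0.05241 ÷ 2.96 ÷ 9.5436 = 0.00185528323495…
Multiplication/division keeps the fewest significant figures: 0.05241 → 4 s.f., 2.96 → 3 s.f., 9.5436 → 5 s.f.; limit is 3.
Rounded to 3 significant figures: 0.00186.

0.00186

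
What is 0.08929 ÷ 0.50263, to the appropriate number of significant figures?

0.1776

0.08929 ÷ 0.50263 = 0.177645584227…
Multiplication/division keeps the fewest significant figures: 0.08929 → 4 s.f., 0.50263 → 5 s.f.; limit is 4.
Rounded to 4 significant figures: 0.1776.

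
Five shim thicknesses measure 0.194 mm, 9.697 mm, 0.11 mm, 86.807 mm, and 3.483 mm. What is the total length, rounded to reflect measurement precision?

1.0029 × 10² mm

0.194 mm + 9.697 mm + 0.11 mm + 86.807 mm + 3.483 mm = 100.291 mm.
Addition/subtraction keeps the fewest decimal places: 0.194 → 3 decimal places, 9.697 → 3 decimal places, 0.11 → 2 decimal places, 86.807 → 3 decimal places, 3.483 → 3 decimal places; limit is 2.
Rounded to 2 decimal places: 1.0029 × 10² mm.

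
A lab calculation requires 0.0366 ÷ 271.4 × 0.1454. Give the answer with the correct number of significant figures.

0.0366 ÷ 271.4 × 0.1454 = 0.0000196081061164…
Multiplication/division keeps the fewest significant figures: 0.0366 → 3 s.f., 271.4 → 4 s.f., 0.1454 → 4 s.f.; limit is 3.
Rounded to 3 significant figures: 1.96 × 10⁻⁵.

1.96 × 10⁻⁵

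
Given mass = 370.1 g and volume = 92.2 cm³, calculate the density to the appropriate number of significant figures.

density = 370.1 g ÷ 92.2 cm³ = 4.01409978308… g/cm³.
370.1 has 4 significant figures; 92.2 has 3.
Division/multiplication keeps the fewest: 3 significant figures.
Rounded: 4.01 g/cm³.

4.01 g/cm³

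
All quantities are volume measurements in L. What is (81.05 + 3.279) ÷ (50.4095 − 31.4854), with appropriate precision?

4.456

81.05 + 3.279 = 84.329, limited to 2 d.p. → 4 s.f.; 50.4095 − 31.4854 = 18.9241, limited to 4 d.p. → 6 s.f.
Carrying full precision, 84.329 ÷ 18.9241 = 4.45616964611…; keep min(4, 6) = 4 s.f.
Rounded to 4 significant figures: 4.456.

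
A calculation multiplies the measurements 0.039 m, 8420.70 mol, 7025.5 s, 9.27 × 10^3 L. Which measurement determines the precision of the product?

0.039 m

0.039 m → 2 s.f.; 8420.70 mol → 6 s.f.; 7025.5 s → 5 s.f.; 9.27 × 10^3 L → 3 s.f.
The fewest is 2 significant figures, from 0.039 m.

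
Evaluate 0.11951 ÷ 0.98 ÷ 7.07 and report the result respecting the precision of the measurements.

0.017

0.11951 ÷ 0.98 ÷ 7.07 = 0.0172487948503…
Multiplication/division keeps the fewest significant figures: 0.11951 → 5 s.f., 0.98 → 2 s.f., 7.07 → 3 s.f.; limit is 2.
Rounded to 2 significant figures: 0.017.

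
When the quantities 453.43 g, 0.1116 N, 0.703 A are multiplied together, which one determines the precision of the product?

0.703 A

453.43 g → 5 s.f.; 0.1116 N → 4 s.f.; 0.703 A → 3 s.f.
The fewest is 3 significant figures, from 0.703 A.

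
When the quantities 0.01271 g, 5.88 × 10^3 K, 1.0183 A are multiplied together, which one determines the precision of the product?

5.88 × 10^3 K

0.01271 g → 4 s.f.; 5.88 × 10^3 K → 3 s.f.; 1.0183 A → 5 s.f.
The fewest is 3 significant figures, from 5.88 × 10^3 K.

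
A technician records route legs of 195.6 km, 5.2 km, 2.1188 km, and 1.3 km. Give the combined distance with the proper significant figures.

204.2 km

195.6 km + 5.2 km + 2.1188 km + 1.3 km = 204.2188 km.
Addition/subtraction keeps the fewest decimal places: 195.6 → 1 decimal place, 5.2 → 1 decimal place, 2.1188 → 4 decimal places, 1.3 → 1 decimal place; limit is 1.
Rounded to 1 decimal place: 204.2 km.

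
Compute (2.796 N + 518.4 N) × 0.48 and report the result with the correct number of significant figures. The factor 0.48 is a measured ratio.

2.796 N + 518.4 N = 521.196 N; the sum is limited to 1 decimal place (4 s.f.).
Carrying full precision, 521.196 × 0.48 = 250.17408 N; 0.48 has 2 s.f., so the result keeps min(4, 2) = 2 s.f.
Rounded to 2 significant figures: 2.5 × 10² N.

2.5 × 10² N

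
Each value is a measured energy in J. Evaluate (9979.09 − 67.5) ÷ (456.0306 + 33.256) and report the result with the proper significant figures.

9979.09 − 67.5 = 9911.59, limited to 1 d.p. → 5 s.f.; 456.0306 + 33.256 = 489.2866, limited to 3 d.p. → 6 s.f.
Carrying full precision, 9911.59 ÷ 489.2866 = 20.2572275636…; keep min(5, 6) = 5 s.f.
Rounded to 5 significant figures: 20.257.

20.257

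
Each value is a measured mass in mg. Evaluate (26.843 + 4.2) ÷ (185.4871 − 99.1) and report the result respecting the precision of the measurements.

26.843 + 4.2 = 31.043, limited to 1 d.p. → 3 s.f.; 185.4871 − 99.1 = 86.3871, limited to 1 d.p. → 3 s.f.
Carrying full precision, 31.043 ÷ 86.3871 = 0.35934763408…; keep min(3, 3) = 3 s.f.
Rounded to 3 significant figures: 0.359.

0.359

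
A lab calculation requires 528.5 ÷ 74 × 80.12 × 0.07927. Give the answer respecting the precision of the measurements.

45

528.5 ÷ 74 × 80.12 × 0.07927 = 45.3589581541…
Multiplication/division keeps the fewest significant figures: 528.5 → 4 s.f., 74 → 2 s.f., 80.12 → 4 s.f., 0.07927 → 4 s.f.; limit is 2.
Rounded to 2 significant figures: 45.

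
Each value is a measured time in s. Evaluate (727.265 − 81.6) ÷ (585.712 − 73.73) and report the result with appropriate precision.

727.265 − 81.6 = 645.665, limited to 1 d.p. → 4 s.f.; 585.712 − 73.73 = 511.982, limited to 2 d.p. → 5 s.f.
Carrying full precision, 645.665 ÷ 511.982 = 1.26110878898…; keep min(4, 5) = 4 s.f.
Rounded to 4 significant figures: 1.261.

1.261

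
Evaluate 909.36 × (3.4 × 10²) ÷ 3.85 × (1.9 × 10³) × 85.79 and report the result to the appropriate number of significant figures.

909.36 × (3.4 × 10²) ÷ 3.85 × (1.9 × 10³) × 85.79 = 1.30901403591 × 10^10…
Multiplication/division keeps the fewest significant figures: 909.36 → 5 s.f., 3.4 × 10² → 2 s.f., 3.85 → 3 s.f., 1.9 × 10³ → 2 s.f., 85.79 → 4 s.f.; limit is 2.
Rounded to 2 significant figures: 1.3 × 10¹⁰.

1.3 × 10¹⁰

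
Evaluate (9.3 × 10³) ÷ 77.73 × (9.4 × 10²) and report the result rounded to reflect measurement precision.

1.1 × 10⁵

(9.3 × 10³) ÷ 77.73 × (9.4 × 10²) = 112466.229255…
Multiplication/division keeps the fewest significant figures: 9.3 × 10³ → 2 s.f., 77.73 → 4 s.f., 9.4 × 10² → 2 s.f.; limit is 2.
Rounded to 2 significant figures: 1.1 × 10⁵.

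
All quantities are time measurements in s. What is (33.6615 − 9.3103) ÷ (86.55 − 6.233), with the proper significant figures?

0.3032

33.6615 − 9.3103 = 24.3512, limited to 4 d.p. → 6 s.f.; 86.55 − 6.233 = 80.317, limited to 2 d.p. → 4 s.f.
Carrying full precision, 24.3512 ÷ 80.317 = 0.303188615113…; keep min(6, 4) = 4 s.f.
Rounded to 4 significant figures: 0.3032.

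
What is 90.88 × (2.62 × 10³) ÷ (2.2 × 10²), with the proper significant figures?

1.1 × 10³

90.88 × (2.62 × 10³) ÷ (2.2 × 10²) = 1082.29818182…
Multiplication/division keeps the fewest significant figures: 90.88 → 4 s.f., 2.62 × 10³ → 3 s.f., 2.2 × 10² → 2 s.f.; limit is 2.
Rounded to 2 significant figures: 1.1 × 10³.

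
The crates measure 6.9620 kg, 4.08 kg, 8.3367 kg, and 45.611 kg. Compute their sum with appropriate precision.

6.9620 kg + 4.08 kg + 8.3367 kg + 45.611 kg = 64.9897 kg.
Addition/subtraction keeps the fewest decimal places: 6.9620 → 4 decimal places, 4.08 → 2 decimal places, 8.3367 → 4 decimal places, 45.611 → 3 decimal places; limit is 2.
Rounded to 2 decimal places: 64.99 kg.

64.99 kg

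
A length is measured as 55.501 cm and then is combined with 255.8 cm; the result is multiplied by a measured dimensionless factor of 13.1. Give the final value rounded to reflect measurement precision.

55.501 cm + 255.8 cm = 311.301 cm; the sum is limited to 1 decimal place (4 s.f.).
Carrying full precision, 311.301 × 13.1 = 4078.0431 cm; 13.1 has 3 s.f., so the result keeps min(4, 3) = 3 s.f.
Rounded to 3 significant figures: 4.08 × 10³ cm.

4.08 × 10³ cm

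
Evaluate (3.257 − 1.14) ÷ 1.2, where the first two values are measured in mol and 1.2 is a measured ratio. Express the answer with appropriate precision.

3.257 mol − 1.14 mol = 2.117 mol; the difference is limited to 2 decimal places (3 s.f.).
Carrying full precision, 2.117 ÷ 1.2 = 1.76416666667… mol; 1.2 has 2 s.f., so the result keeps min(3, 2) = 2 s.f.
Rounded to 2 significant figures: 1.8 mol.

1.8 mol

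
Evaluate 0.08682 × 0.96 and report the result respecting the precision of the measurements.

0.08682 × 0.96 = 0.0833472
Multiplication/division keeps the fewest significant figures: 0.08682 → 4 s.f., 0.96 → 2 s.f.; limit is 2.
Rounded to 2 significant figures: 0.083.

0.083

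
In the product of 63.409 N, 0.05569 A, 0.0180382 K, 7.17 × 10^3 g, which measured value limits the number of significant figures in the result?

63.409 N → 5 s.f.; 0.05569 A → 4 s.f.; 0.0180382 K → 6 s.f.; 7.17 × 10^3 g → 3 s.f.
The fewest is 3 significant figures, from 7.17 × 10^3 g.

7.17 × 10^3 g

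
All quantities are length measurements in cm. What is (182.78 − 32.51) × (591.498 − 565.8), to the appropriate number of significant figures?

182.78 − 32.51 = 150.27, limited to 2 d.p. → 5 s.f.; 591.498 − 565.8 = 25.698, limited to 1 d.p. → 3 s.f.
Carrying full precision, 150.27 × 25.698 = 3861.63846; keep min(5, 3) = 3 s.f.
Rounded to 3 significant figures: 3.86 × 10^3 cm².

3.86 × 10^3 cm²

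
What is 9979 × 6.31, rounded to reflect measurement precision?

9979 × 6.31 = 62967.49
Multiplication/division keeps the fewest significant figures: 9979 → 4 s.f., 6.31 → 3 s.f.; limit is 3.
Rounded to 3 significant figures: 6.30 × 10^4.

6.30 × 10^4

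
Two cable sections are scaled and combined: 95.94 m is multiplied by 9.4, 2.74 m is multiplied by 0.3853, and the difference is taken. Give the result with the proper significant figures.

9.0 × 10² m

95.94 × 9.4 = 901.836 → 9.0 × 10² m (2 s.f., last digit at the 10^1 place).
2.74 × 0.3853 = 1.055722 → 1.06 m (3 s.f., last digit at the 10^-2 place).
Difference: 900.780278 m; keep the coarser place, 10^1.
Result: 9.0 × 10² m.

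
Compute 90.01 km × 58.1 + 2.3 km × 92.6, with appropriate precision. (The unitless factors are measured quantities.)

5.44 × 10^3 km

90.01 × 58.1 = 5229.581 → 5.23 × 10^3 km (3 s.f., last digit at the 10^1 place).
2.3 × 92.6 = 212.98 → 2.1 × 10^2 km (2 s.f., last digit at the 10^1 place).
Sum: 5442.561 km; keep the coarser place, 10^1.
Result: 5.44 × 10^3 km.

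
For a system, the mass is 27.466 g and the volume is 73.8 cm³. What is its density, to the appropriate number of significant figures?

density = 27.466 g ÷ 73.8 cm³ = 0.37216802168… g/cm³.
27.466 has 5 significant figures; 73.8 has 3.
Division/multiplication keeps the fewest: 3 significant figures.
Rounded: 0.372 g/cm³.

0.372 g/cm³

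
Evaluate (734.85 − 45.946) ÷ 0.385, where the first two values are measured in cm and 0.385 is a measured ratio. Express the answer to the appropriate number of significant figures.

734.85 cm − 45.946 cm = 688.904 cm; the difference is limited to 2 decimal places (5 s.f.).
Carrying full precision, 688.904 ÷ 0.385 = 1789.36103896… cm; 0.385 has 3 s.f., so the result keeps min(5, 3) = 3 s.f.
Rounded to 3 significant figures: 1.79 × 10^3 cm.

1.79 × 10^3 cm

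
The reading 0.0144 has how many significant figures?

3

0.0144: leading zeros are not significant.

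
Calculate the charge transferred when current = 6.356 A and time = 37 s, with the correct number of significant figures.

charge transferred = 6.356 A × 37 s = 235.172 C.
6.356 has 4 significant figures; 37 has 2.
Division/multiplication keeps the fewest: 2 significant figures.
Rounded: 2.4 × 10^2 C.

2.4 × 10^2 C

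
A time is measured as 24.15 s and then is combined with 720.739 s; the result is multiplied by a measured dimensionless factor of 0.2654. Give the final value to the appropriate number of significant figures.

24.15 s + 720.739 s = 744.889 s; the sum is limited to 2 decimal places (5 s.f.).
Carrying full precision, 744.889 × 0.2654 = 197.6935406 s; 0.2654 has 4 s.f., so the result keeps min(5, 4) = 4 s.f.
Rounded to 4 significant figures: 1.977 × 10² s.

1.977 × 10² s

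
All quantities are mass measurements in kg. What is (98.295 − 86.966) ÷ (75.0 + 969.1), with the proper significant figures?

0.010850

98.295 − 86.966 = 11.329, limited to 3 d.p. → 5 s.f.; 75.0 + 969.1 = 1044.1, limited to 1 d.p. → 5 s.f.
Carrying full precision, 11.329 ÷ 1044.1 = 0.0108504932478…; keep min(5, 5) = 5 s.f.
Rounded to 5 significant figures: 0.010850.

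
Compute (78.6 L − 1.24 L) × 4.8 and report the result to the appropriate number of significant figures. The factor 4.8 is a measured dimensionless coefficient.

78.6 L − 1.24 L = 77.36 L; the difference is limited to 1 decimal place (3 s.f.).
Carrying full precision, 77.36 × 4.8 = 371.328 L; 4.8 has 2 s.f., so the result keeps min(3, 2) = 2 s.f.
Rounded to 2 significant figures: 3.7 × 10^2 L.

3.7 × 10^2 L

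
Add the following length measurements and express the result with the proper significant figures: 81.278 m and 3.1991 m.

84.477 m

81.278 m + 3.1991 m = 84.4771 m.
Addition/subtraction keeps the fewest decimal places: 81.278 → 3 decimal places, 3.1991 → 4 decimal places; limit is 3.
Rounded to 3 decimal places: 84.477 m.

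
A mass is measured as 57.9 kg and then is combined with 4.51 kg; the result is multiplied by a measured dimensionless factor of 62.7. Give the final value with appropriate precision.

57.9 kg + 4.51 kg = 62.41 kg; the sum is limited to 1 decimal place (3 s.f.).
Carrying full precision, 62.41 × 62.7 = 3913.107 kg; 62.7 has 3 s.f., so the result keeps min(3, 3) = 3 s.f.
Rounded to 3 significant figures: 3.91 × 10^3 kg.

3.91 × 10^3 kg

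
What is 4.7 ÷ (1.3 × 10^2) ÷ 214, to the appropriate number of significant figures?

1.7 × 10^-4

4.7 ÷ (1.3 × 10^2) ÷ 214 = 0.000168943206326…
Multiplication/division keeps the fewest significant figures: 4.7 → 2 s.f., 1.3 × 10^2 → 2 s.f., 214 → 3 s.f.; limit is 2.
Rounded to 2 significant figures: 1.7 × 10^-4.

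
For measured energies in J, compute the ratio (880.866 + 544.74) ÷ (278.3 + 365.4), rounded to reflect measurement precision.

2.215

880.866 + 544.74 = 1425.606, limited to 2 d.p. → 6 s.f.; 278.3 + 365.4 = 643.7, limited to 1 d.p. → 4 s.f.
Carrying full precision, 1425.606 ÷ 643.7 = 2.2147056082…; keep min(6, 4) = 4 s.f.
Rounded to 4 significant figures: 2.215.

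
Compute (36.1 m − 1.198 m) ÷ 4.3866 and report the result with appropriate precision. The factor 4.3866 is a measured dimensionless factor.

7.96 m

36.1 m − 1.198 m = 34.902 m; the difference is limited to 1 decimal place (3 s.f.).
Carrying full precision, 34.902 ÷ 4.3866 = 7.95650389824… m; 4.3866 has 5 s.f., so the result keeps min(3, 5) = 3 s.f.
Rounded to 3 significant figures: 7.96 m.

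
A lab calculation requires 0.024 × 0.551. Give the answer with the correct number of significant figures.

0.013

0.024 × 0.551 = 0.013224
Multiplication/division keeps the fewest significant figures: 0.024 → 2 s.f., 0.551 → 3 s.f.; limit is 2.
Rounded to 2 significant figures: 0.013.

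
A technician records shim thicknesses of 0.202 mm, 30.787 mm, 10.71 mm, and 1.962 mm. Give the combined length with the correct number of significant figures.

43.66 mm

0.202 mm + 30.787 mm + 10.71 mm + 1.962 mm = 43.661 mm.
Addition/subtraction keeps the fewest decimal places: 0.202 → 3 decimal places, 30.787 → 3 decimal places, 10.71 → 2 decimal places, 1.962 → 3 decimal places; limit is 2.
Rounded to 2 decimal places: 43.66 mm.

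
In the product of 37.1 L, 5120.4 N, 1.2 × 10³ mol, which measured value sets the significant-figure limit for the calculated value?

1.2 × 10³ mol

37.1 L → 3 s.f.; 5120.4 N → 5 s.f.; 1.2 × 10³ mol → 2 s.f.
The fewest is 2 significant figures, from 1.2 × 10³ mol.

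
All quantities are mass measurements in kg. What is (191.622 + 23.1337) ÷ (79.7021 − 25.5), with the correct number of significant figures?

3.96

191.622 + 23.1337 = 214.7557, limited to 3 d.p. → 6 s.f.; 79.7021 − 25.5 = 54.2021, limited to 1 d.p. → 3 s.f.
Carrying full precision, 214.7557 ÷ 54.2021 = 3.96212877361…; keep min(6, 3) = 3 s.f.
Rounded to 3 significant figures: 3.96.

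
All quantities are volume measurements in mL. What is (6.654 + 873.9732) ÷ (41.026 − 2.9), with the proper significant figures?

6.654 + 873.9732 = 880.6272, limited to 3 d.p. → 6 s.f.; 41.026 − 2.9 = 38.126, limited to 1 d.p. → 3 s.f.
Carrying full precision, 880.6272 ÷ 38.126 = 23.0978125164…; keep min(6, 3) = 3 s.f.
Rounded to 3 significant figures: 23.1.

23.1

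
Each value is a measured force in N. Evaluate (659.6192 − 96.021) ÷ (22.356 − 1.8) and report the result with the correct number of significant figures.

27.4

659.6192 − 96.021 = 563.5982, limited to 3 d.p. → 6 s.f.; 22.356 − 1.8 = 20.556, limited to 1 d.p. → 3 s.f.
Carrying full precision, 563.5982 ÷ 20.556 = 27.4176979957…; keep min(6, 3) = 3 s.f.
Rounded to 3 significant figures: 27.4.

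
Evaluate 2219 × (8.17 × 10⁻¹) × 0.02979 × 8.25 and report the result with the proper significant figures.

2219 × (8.17 × 10⁻¹) × 0.02979 × 8.25 = 445.557553402…
Multiplication/division keeps the fewest significant figures: 2219 → 4 s.f., 8.17 × 10⁻¹ → 3 s.f., 0.02979 → 4 s.f., 8.25 → 3 s.f.; limit is 3.
Rounded to 3 significant figures: 446.

446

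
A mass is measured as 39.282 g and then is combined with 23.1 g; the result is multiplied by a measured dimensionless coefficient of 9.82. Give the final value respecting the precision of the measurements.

39.282 g + 23.1 g = 62.382 g; the sum is limited to 1 decimal place (3 s.f.).
Carrying full precision, 62.382 × 9.82 = 612.59124 g; 9.82 has 3 s.f., so the result keeps min(3, 3) = 3 s.f.
Rounded to 3 significant figures: 613 g.

613 g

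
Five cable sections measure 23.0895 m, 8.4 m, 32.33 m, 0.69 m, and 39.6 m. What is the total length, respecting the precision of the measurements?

104.1 m

23.0895 m + 8.4 m + 32.33 m + 0.69 m + 39.6 m = 104.1095 m.
Addition/subtraction keeps the fewest decimal places: 23.0895 → 4 decimal places, 8.4 → 1 decimal place, 32.33 → 2 decimal places, 0.69 → 2 decimal places, 39.6 → 1 decimal place; limit is 1.
Rounded to 1 decimal place: 104.1 m.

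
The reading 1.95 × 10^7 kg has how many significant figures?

1.95 × 10^7: in scientific notation every digit of the coefficient is significant.

3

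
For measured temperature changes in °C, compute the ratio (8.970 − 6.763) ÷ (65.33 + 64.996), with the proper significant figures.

1.693 × 10^-2

8.970 − 6.763 = 2.207, limited to 3 d.p. → 4 s.f.; 65.33 + 64.996 = 130.326, limited to 2 d.p. → 5 s.f.
Carrying full precision, 2.207 ÷ 130.326 = 0.0169344566702…; keep min(4, 5) = 4 s.f.
Rounded to 4 significant figures: 1.693 × 10^-2.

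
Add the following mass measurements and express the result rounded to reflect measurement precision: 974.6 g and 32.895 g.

1007.5 g

974.6 g + 32.895 g = 1007.495 g.
Addition/subtraction keeps the fewest decimal places: 974.6 → 1 decimal place, 32.895 → 3 decimal places; limit is 1.
Rounded to 1 decimal place: 1007.5 g.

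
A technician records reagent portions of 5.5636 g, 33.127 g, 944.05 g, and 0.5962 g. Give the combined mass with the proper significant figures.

5.5636 g + 33.127 g + 944.05 g + 0.5962 g = 983.3368 g.
Addition/subtraction keeps the fewest decimal places: 5.5636 → 4 decimal places, 33.127 → 3 decimal places, 944.05 → 2 decimal places, 0.5962 → 4 decimal places; limit is 2.
Rounded to 2 decimal places: 983.34 g.

983.34 g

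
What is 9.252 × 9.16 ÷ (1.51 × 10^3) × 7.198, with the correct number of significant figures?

9.252 × 9.16 ÷ (1.51 × 10^3) × 7.198 = 0.403985700238…
Multiplication/division keeps the fewest significant figures: 9.252 → 4 s.f., 9.16 → 3 s.f., 1.51 × 10^3 → 3 s.f., 7.198 → 4 s.f.; limit is 3.
Rounded to 3 significant figures: 0.404.

0.404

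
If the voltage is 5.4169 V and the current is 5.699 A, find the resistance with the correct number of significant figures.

0.9505 Ω

resistance = 5.4169 V ÷ 5.699 A = 0.950500087735… Ω.
5.4169 has 5 significant figures; 5.699 has 4.
Division/multiplication keeps the fewest: 4 significant figures.
Rounded: 0.9505 Ω.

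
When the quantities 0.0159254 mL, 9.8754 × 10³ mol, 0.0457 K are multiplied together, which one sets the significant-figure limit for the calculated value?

0.0159254 mL → 6 s.f.; 9.8754 × 10³ mol → 5 s.f.; 0.0457 K → 3 s.f.
The fewest is 3 significant figures, from 0.0457 K.

0.0457 K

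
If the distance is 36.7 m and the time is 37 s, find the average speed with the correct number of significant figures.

average speed = 36.7 m ÷ 37 s = 0.991891891892… m/s.
36.7 has 3 significant figures; 37 has 2.
Division/multiplication keeps the fewest: 2 significant figures.
Rounded: 0.99 m/s.

0.99 m/s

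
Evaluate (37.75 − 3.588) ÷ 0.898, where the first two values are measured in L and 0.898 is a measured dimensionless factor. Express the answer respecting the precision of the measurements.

37.75 L − 3.588 L = 34.162 L; the difference is limited to 2 decimal places (4 s.f.).
Carrying full precision, 34.162 ÷ 0.898 = 38.0423162584… L; 0.898 has 3 s.f., so the result keeps min(4, 3) = 3 s.f.
Rounded to 3 significant figures: 38.0 L.

38.0 L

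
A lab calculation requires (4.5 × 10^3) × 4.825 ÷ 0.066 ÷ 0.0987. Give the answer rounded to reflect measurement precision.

(4.5 × 10^3) × 4.825 ÷ 0.066 ÷ 0.0987 = 3333103.06715…
Multiplication/division keeps the fewest significant figures: 4.5 × 10^3 → 2 s.f., 4.825 → 4 s.f., 0.066 → 2 s.f., 0.0987 → 3 s.f.; limit is 2.
Rounded to 2 significant figures: 3.3 × 10^6.

3.3 × 10^6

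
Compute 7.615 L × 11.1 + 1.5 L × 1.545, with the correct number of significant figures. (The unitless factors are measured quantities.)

86.8 L

7.615 × 11.1 = 84.5265 → 84.5 L (3 s.f., last digit at the 10^-1 place).
1.5 × 1.545 = 2.3175 → 2.3 L (2 s.f., last digit at the 10^-1 place).
Sum: 86.844 L; keep the coarser place, 10^-1.
Result: 86.8 L.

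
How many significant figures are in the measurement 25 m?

2

25: every digit is nonzero and significant.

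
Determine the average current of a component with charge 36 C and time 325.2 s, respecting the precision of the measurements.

0.11 A

average current = 36 C ÷ 325.2 s = 0.110701107011… A.
36 has 2 significant figures; 325.2 has 4.
Division/multiplication keeps the fewest: 2 significant figures.
Rounded: 0.11 A.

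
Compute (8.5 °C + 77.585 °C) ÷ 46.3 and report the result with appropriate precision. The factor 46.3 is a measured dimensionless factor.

8.5 °C + 77.585 °C = 86.085 °C; the sum is limited to 1 decimal place (3 s.f.).
Carrying full precision, 86.085 ÷ 46.3 = 1.85928725702… °C; 46.3 has 3 s.f., so the result keeps min(3, 3) = 3 s.f.
Rounded to 3 significant figures: 1.86 °C.

1.86 °C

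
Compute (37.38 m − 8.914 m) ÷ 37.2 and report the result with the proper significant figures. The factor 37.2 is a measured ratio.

37.38 m − 8.914 m = 28.466 m; the difference is limited to 2 decimal places (4 s.f.).
Carrying full precision, 28.466 ÷ 37.2 = 0.765215053763… m; 37.2 has 3 s.f., so the result keeps min(4, 3) = 3 s.f.
Rounded to 3 significant figures: 0.765 m.

0.765 m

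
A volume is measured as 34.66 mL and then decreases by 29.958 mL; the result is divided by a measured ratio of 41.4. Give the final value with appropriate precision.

34.66 mL − 29.958 mL = 4.702 mL; the difference is limited to 2 decimal places (3 s.f.).
Carrying full precision, 4.702 ÷ 41.4 = 0.113574879227… mL; 41.4 has 3 s.f., so the result keeps min(3, 3) = 3 s.f.
Rounded to 3 significant figures: 0.114 mL.

0.114 mL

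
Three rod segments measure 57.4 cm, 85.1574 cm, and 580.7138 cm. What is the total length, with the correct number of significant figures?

723.3 cm

57.4 cm + 85.1574 cm + 580.7138 cm = 723.2712 cm.
Addition/subtraction keeps the fewest decimal places: 57.4 → 1 decimal place, 85.1574 → 4 decimal places, 580.7138 → 4 decimal places; limit is 1.
Rounded to 1 decimal place: 723.3 cm.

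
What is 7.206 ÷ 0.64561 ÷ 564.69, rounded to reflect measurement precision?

7.206 ÷ 0.64561 ÷ 564.69 = 0.0197657779506…
Multiplication/division keeps the fewest significant figures: 7.206 → 4 s.f., 0.64561 → 5 s.f., 564.69 → 5 s.f.; limit is 4.
Rounded to 4 significant figures: 0.01977.

0.01977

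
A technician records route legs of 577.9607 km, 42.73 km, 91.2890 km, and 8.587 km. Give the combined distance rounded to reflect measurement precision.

720.57 km

577.9607 km + 42.73 km + 91.2890 km + 8.587 km = 720.5667 km.
Addition/subtraction keeps the fewest decimal places: 577.9607 → 4 decimal places, 42.73 → 2 decimal places, 91.2890 → 4 decimal places, 8.587 → 3 decimal places; limit is 2.
Rounded to 2 decimal places: 720.57 km.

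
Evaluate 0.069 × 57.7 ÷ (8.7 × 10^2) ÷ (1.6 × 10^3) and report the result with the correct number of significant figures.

2.9 × 10^-6

0.069 × 57.7 ÷ (8.7 × 10^2) ÷ (1.6 × 10^3) = 0.00000286012931034…
Multiplication/division keeps the fewest significant figures: 0.069 → 2 s.f., 57.7 → 3 s.f., 8.7 × 10^2 → 2 s.f., 1.6 × 10^3 → 2 s.f.; limit is 2.
Rounded to 2 significant figures: 2.9 × 10^-6.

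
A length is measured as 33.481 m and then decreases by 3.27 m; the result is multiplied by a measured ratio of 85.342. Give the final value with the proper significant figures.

2578 m

33.481 m − 3.27 m = 30.211 m; the difference is limited to 2 decimal places (4 s.f.).
Carrying full precision, 30.211 × 85.342 = 2578.267162 m; 85.342 has 5 s.f., so the result keeps min(4, 5) = 4 s.f.
Rounded to 4 significant figures: 2578 m.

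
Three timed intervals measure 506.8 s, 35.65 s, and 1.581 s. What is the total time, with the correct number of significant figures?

5.440 × 10² s

506.8 s + 35.65 s + 1.581 s = 544.031 s.
Addition/subtraction keeps the fewest decimal places: 506.8 → 1 decimal place, 35.65 → 2 decimal places, 1.581 → 3 decimal places; limit is 1.
Rounded to 1 decimal place: 5.440 × 10² s.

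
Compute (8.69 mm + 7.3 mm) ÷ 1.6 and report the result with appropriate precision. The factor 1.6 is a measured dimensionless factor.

1.0 × 10^1 mm

8.69 mm + 7.3 mm = 15.99 mm; the sum is limited to 1 decimal place (3 s.f.).
Carrying full precision, 15.99 ÷ 1.6 = 9.99375 mm; 1.6 has 2 s.f., so the result keeps min(3, 2) = 2 s.f.
Rounded to 2 significant figures: 1.0 × 10^1 mm.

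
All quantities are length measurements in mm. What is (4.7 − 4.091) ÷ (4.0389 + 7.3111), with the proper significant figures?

4.7 − 4.091 = 0.609, limited to 1 d.p. → 1 s.f.; 4.0389 + 7.3111 = 11.3500, limited to 4 d.p. → 6 s.f.
Carrying full precision, 0.609 ÷ 11.3500 = 0.0536563876652…; keep min(1, 6) = 1 s.f.
Rounded to 1 significant figure: 0.05.

0.05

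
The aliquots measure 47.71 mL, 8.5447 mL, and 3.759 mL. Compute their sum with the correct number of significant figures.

60.01 mL

47.71 mL + 8.5447 mL + 3.759 mL = 60.0137 mL.
Addition/subtraction keeps the fewest decimal places: 47.71 → 2 decimal places, 8.5447 → 4 decimal places, 3.759 → 3 decimal places; limit is 2.
Rounded to 2 decimal places: 60.01 mL.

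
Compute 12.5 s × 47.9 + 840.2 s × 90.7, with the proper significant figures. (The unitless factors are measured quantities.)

12.5 × 47.9 = 598.75 → 599 s (3 s.f., last digit at the 10^0 place).
840.2 × 90.7 = 76206.14 → 7.62 × 10⁴ s (3 s.f., last digit at the 10^2 place).
Sum: 76804.89 s; keep the coarser place, 10^2.
Result: 7.68 × 10⁴ s.

7.68 × 10⁴ s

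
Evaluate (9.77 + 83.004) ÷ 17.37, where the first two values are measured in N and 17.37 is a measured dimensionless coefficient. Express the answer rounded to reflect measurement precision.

5.341 N

9.77 N + 83.004 N = 92.774 N; the sum is limited to 2 decimal places (4 s.f.).
Carrying full precision, 92.774 ÷ 17.37 = 5.34104778353… N; 17.37 has 4 s.f., so the result keeps min(4, 4) = 4 s.f.
Rounded to 4 significant figures: 5.341 N.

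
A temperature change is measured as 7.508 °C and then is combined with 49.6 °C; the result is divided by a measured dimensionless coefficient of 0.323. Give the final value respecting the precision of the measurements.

7.508 °C + 49.6 °C = 57.108 °C; the sum is limited to 1 decimal place (3 s.f.).
Carrying full precision, 57.108 ÷ 0.323 = 176.80495356… °C; 0.323 has 3 s.f., so the result keeps min(3, 3) = 3 s.f.
Rounded to 3 significant figures: 177 °C.

177 °C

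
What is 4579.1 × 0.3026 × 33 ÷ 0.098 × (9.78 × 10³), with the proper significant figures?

4.6 × 10⁹

4579.1 × 0.3026 × 33 ÷ 0.098 × (9.78 × 10³) = 4.563265846 × 10^9…
Multiplication/division keeps the fewest significant figures: 4579.1 → 5 s.f., 0.3026 → 4 s.f., 33 → 2 s.f., 0.098 → 2 s.f., 9.78 × 10³ → 3 s.f.; limit is 2.
Rounded to 2 significant figures: 4.6 × 10⁹.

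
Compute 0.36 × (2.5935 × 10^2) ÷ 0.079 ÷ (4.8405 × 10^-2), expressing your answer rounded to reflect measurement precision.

0.36 × (2.5935 × 10^2) ÷ 0.079 ÷ (4.8405 × 10^-2) = 24415.8269035…
Multiplication/division keeps the fewest significant figures: 0.36 → 2 s.f., 2.5935 × 10^2 → 5 s.f., 0.079 → 2 s.f., 4.8405 × 10^-2 → 5 s.f.; limit is 2.
Rounded to 2 significant figures: 2.4 × 10^4.

2.4 × 10^4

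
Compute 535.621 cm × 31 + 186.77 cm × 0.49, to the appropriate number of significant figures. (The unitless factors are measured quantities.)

535.621 × 31 = 16604.251 → 1.7 × 10⁴ cm (2 s.f., last digit at the 10^3 place).
186.77 × 0.49 = 91.5173 → 92 cm (2 s.f., last digit at the 10^0 place).
Sum: 16695.7683 cm; keep the coarser place, 10^3.
Result: 1.7 × 10⁴ cm.

1.7 × 10⁴ cm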